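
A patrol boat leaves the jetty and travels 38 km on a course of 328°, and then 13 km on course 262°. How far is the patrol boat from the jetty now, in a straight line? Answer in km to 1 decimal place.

44.9 km

Leg 1 (328°, 38 km): east 38 sin 328° = -20.14, north 38 cos 328° = 32.23
Leg 2 (262°, 13 km): east 13 sin 262° = -12.87, north 13 cos 262° = -1.81
Net: -33.01 east, 30.42 north. Distance = √((-33.01)² + (30.42)²) = 44.887 km.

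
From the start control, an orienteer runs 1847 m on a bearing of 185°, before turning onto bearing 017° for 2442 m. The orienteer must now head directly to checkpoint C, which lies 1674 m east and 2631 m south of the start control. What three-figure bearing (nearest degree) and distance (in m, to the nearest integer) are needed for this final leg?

160°, 3321 m

Leg 1 (185°, 1847 m): east 1847 sin 185° = -160.98, north 1847 cos 185° = -1839.97
Leg 2 (017°, 2442 m): east 2442 sin 17° = 713.97, north 2442 cos 17° = 2335.30
Current position: (553.00, 495.32). Target: (1674, -2631). Remaining: Δeast = 1121.00, Δnorth = -3126.32.
Bearing = atan2(1121.00, -3126.32) mod 360° = 160.27°; distance = √((1121.00)² + (-3126.32)²) = 3321.228 m.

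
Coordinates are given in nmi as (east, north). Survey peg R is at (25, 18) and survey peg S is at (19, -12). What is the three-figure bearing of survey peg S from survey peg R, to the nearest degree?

191°

Δeast = 19 − 25 = -6.00; Δnorth = -12 − 18 = -30.00.
Bearing = atan2(Δeast, Δnorth) mod 360° = 191.31° ≈ 191°.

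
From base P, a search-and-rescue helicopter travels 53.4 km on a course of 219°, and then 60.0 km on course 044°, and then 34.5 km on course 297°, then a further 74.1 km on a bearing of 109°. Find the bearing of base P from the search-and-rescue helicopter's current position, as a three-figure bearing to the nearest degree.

Leg 1 (219°, 53.4 km): east 53.4 sin 219° = -33.61, north 53.4 cos 219° = -41.50
Leg 2 (044°, 60.0 km): east 60.0 sin 44° = 41.68, north 60.0 cos 44° = 43.16
Leg 3 (297°, 34.5 km): east 34.5 sin 297° = -30.74, north 34.5 cos 297° = 15.66
Leg 4 (109°, 74.1 km): east 74.1 sin 109° = 70.06, north 74.1 cos 109° = -24.12
Net displacement: 47.40 east, -6.80 north. Direction back to start is (-47.40, 6.80): bearing = atan2(-47.40, 6.80) mod 360° = 278.17° ≈ 278°.

278°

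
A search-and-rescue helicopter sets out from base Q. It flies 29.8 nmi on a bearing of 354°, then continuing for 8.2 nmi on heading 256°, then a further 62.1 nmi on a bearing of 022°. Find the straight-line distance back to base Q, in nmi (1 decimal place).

Leg 1 (354°, 29.8 nmi): east 29.8 sin 354° = -3.11, north 29.8 cos 354° = 29.64
Leg 2 (256°, 8.2 nmi): east 8.2 sin 256° = -7.96, north 8.2 cos 256° = -1.98
Leg 3 (022°, 62.1 nmi): east 62.1 sin 22° = 23.26, north 62.1 cos 22° = 57.58
Net: 12.19 east, 85.23 north. Distance = √((12.19)² + (85.23)²) = 86.099 nmi.

86.1 nmi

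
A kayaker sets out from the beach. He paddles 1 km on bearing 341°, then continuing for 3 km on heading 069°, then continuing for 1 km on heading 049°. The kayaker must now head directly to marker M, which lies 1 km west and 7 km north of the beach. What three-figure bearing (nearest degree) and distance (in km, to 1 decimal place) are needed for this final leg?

316°, 6.0 km

Leg 1 (341°, 1 km): east 1 sin 341° = -0.33, north 1 cos 341° = 0.95
Leg 2 (069°, 3 km): east 3 sin 69° = 2.80, north 3 cos 69° = 1.08
Leg 3 (049°, 1 km): east 1 sin 49° = 0.75, north 1 cos 49° = 0.66
Current position: (3.23, 2.68). Target: (-1, 7). Remaining: Δeast = -4.23, Δnorth = 4.32.
Bearing = atan2(-4.23, 4.32) mod 360° = 315.63°; distance = √((-4.23)² + (4.32)²) = 6.048 km.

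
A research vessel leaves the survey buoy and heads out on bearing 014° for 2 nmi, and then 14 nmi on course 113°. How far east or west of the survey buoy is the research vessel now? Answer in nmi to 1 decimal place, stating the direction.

Leg 1 (014°, 2 nmi): east 2 sin 14° = 0.48, north 2 cos 14° = 1.94
Leg 2 (113°, 14 nmi): east 14 sin 113° = 12.89, north 14 cos 113° = -5.47
Net east component: 13.37 nmi.

13.4 nmi east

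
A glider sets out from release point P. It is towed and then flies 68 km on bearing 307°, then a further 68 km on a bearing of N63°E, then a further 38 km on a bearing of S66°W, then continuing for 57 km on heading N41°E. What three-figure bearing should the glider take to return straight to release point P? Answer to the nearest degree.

185°

Leg 1 (307°, 68 km): east 68 sin 307° = -54.31, north 68 cos 307° = 40.92
Leg 2 (N63°E, 68 km): east 68 sin 63° = 60.59, north 68 cos 63° = 30.87
Leg 3 (S66°W, 38 km): east 38 sin 246° = -34.71, north 38 cos 246° = -15.46
Leg 4 (N41°E, 57 km): east 57 sin 41° = 37.40, north 57 cos 41° = 43.02
Net displacement: 8.96 east, 99.36 north. Direction back to start is (-8.96, -99.36): bearing = atan2(-8.96, -99.36) mod 360° = 185.15° ≈ 185°.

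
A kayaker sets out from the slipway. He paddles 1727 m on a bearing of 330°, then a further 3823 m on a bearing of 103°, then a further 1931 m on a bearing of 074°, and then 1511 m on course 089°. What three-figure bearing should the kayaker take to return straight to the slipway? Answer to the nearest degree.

Leg 1 (330°, 1727 m): east 1727 sin 330° = -863.50, north 1727 cos 330° = 1495.63
Leg 2 (103°, 3823 m): east 3823 sin 103° = 3725.02, north 3823 cos 103° = -859.99
Leg 3 (074°, 1931 m): east 1931 sin 74° = 1856.20, north 1931 cos 74° = 532.26
Leg 4 (089°, 1511 m): east 1511 sin 89° = 1510.77, north 1511 cos 89° = 26.37
Net displacement: 6228.48 east, 1194.26 north. Direction back to start is (-6228.48, -1194.26): bearing = atan2(-6228.48, -1194.26) mod 360° = 259.15° ≈ 259°.

259°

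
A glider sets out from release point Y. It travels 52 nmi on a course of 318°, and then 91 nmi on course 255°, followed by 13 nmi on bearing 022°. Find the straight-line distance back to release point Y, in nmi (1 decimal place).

120.9 nmi

Leg 1 (318°, 52 nmi): east 52 sin 318° = -34.79, north 52 cos 318° = 38.64
Leg 2 (255°, 91 nmi): east 91 sin 255° = -87.90, north 91 cos 255° = -23.55
Leg 3 (022°, 13 nmi): east 13 sin 22° = 4.87, north 13 cos 22° = 12.05
Net: -117.82 east, 27.14 north. Distance = √((-117.82)² + (27.14)²) = 120.911 nmi.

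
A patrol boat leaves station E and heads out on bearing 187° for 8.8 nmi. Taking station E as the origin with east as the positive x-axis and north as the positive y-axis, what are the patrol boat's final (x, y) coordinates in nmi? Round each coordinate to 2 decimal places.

Leg 1 (187°, 8.8 nmi): east 8.8 sin 187° = -1.07, north 8.8 cos 187° = -8.73
Summing: -1.07 nmi east, -8.73 nmi north → (-1.07, -8.73).

(-1.07, -8.73)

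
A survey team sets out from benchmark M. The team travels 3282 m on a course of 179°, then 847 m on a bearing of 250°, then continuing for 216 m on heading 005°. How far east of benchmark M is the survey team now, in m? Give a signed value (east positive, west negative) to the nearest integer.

Leg 1 (179°, 3282 m): east 3282 sin 179° = 57.28, north 3282 cos 179° = -3281.50
Leg 2 (250°, 847 m): east 847 sin 250° = -795.92, north 847 cos 250° = -289.69
Leg 3 (005°, 216 m): east 216 sin 5° = 18.83, north 216 cos 5° = 215.18
Net east component: -719.82 m.

-720 m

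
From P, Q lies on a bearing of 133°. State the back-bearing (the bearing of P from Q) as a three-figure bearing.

Back-bearing = 133° + 180° = 313°.

313°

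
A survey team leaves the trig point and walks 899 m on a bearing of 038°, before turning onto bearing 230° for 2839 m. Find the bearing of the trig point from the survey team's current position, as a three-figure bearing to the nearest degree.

Leg 1 (038°, 899 m): east 899 sin 38° = 553.48, north 899 cos 38° = 708.42
Leg 2 (230°, 2839 m): east 2839 sin 230° = -2174.80, north 2839 cos 230° = -1824.87
Net displacement: -1621.32 east, -1116.45 north. Direction back to start is (1621.32, 1116.45): bearing = atan2(1621.32, 1116.45) mod 360° = 55.45° ≈ 055°.

055°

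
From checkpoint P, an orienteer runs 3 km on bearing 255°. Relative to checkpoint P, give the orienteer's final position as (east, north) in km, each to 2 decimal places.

Leg 1 (255°, 3 km): east 3 sin 255° = -2.90, north 3 cos 255° = -0.78
Summing: -2.90 km east, -0.78 km north → (-2.90, -0.78).

(-2.90, -0.78)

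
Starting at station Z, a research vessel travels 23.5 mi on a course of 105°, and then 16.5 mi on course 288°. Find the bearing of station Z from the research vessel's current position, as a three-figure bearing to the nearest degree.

Leg 1 (105°, 23.5 mi): east 23.5 sin 105° = 22.70, north 23.5 cos 105° = -6.08
Leg 2 (288°, 16.5 mi): east 16.5 sin 288° = -15.69, north 16.5 cos 288° = 5.10
Net displacement: 7.01 east, -0.98 north. Direction back to start is (-7.01, 0.98): bearing = atan2(-7.01, 0.98) mod 360° = 277.99° ≈ 278°.

278°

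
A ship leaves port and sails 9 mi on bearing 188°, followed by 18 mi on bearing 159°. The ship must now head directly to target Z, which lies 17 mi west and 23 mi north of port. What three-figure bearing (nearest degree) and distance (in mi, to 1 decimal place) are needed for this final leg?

336°, 53.5 mi

Leg 1 (188°, 9 mi): east 9 sin 188° = -1.25, north 9 cos 188° = -8.91
Leg 2 (159°, 18 mi): east 18 sin 159° = 6.45, north 18 cos 159° = -16.80
Current position: (5.20, -25.72). Target: (-17, 23). Remaining: Δeast = -22.20, Δnorth = 48.72.
Bearing = atan2(-22.20, 48.72) mod 360° = 335.50°; distance = √((-22.20)² + (48.72)²) = 53.536 mi.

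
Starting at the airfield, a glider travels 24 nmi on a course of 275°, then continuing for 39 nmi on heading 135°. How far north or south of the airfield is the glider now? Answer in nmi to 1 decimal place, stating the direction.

Leg 1 (275°, 24 nmi): east 24 sin 275° = -23.91, north 24 cos 275° = 2.09
Leg 2 (135°, 39 nmi): east 39 sin 135° = 27.58, north 39 cos 135° = -27.58
Net north component: -25.49 nmi.

25.5 nmi south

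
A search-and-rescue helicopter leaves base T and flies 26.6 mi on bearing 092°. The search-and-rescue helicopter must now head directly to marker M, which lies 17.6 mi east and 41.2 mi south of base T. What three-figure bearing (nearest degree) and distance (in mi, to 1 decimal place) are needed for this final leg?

193°, 41.3 mi

Leg 1 (092°, 26.6 mi): east 26.6 sin 92° = 26.58, north 26.6 cos 92° = -0.93
Current position: (26.58, -0.93). Target: (17.6, -41.2). Remaining: Δeast = -8.98, Δnorth = -40.27.
Bearing = atan2(-8.98, -40.27) mod 360° = 192.58°; distance = √((-8.98)² + (-40.27)²) = 41.262 mi.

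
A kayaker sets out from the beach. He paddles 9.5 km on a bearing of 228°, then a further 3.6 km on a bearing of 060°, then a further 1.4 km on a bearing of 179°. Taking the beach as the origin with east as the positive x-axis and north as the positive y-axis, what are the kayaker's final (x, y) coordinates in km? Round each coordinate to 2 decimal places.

Leg 1 (228°, 9.5 km): east 9.5 sin 228° = -7.06, north 9.5 cos 228° = -6.36
Leg 2 (060°, 3.6 km): east 3.6 sin 60° = 3.12, north 3.6 cos 60° = 1.80
Leg 3 (179°, 1.4 km): east 1.4 sin 179° = 0.02, north 1.4 cos 179° = -1.40
Summing: -3.92 km east, -5.96 km north → (-3.92, -5.96).

(-3.92, -5.96)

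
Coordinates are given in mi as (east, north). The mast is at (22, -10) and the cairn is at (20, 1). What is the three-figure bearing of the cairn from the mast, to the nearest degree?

Δeast = 20 − 22 = -2.00; Δnorth = 1 − -10 = 11.00.
Bearing = atan2(Δeast, Δnorth) mod 360° = 349.70° ≈ 350°.

350°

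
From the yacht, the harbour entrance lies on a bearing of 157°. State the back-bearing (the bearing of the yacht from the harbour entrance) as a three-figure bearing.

337°

Back-bearing = 157° + 180° = 337°.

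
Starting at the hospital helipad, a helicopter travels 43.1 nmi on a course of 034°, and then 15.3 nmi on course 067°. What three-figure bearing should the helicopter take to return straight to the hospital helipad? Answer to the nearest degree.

222°

Leg 1 (034°, 43.1 nmi): east 43.1 sin 34° = 24.10, north 43.1 cos 34° = 35.73
Leg 2 (067°, 15.3 nmi): east 15.3 sin 67° = 14.08, north 15.3 cos 67° = 5.98
Net displacement: 38.18 east, 41.71 north. Direction back to start is (-38.18, -41.71): bearing = atan2(-38.18, -41.71) mod 360° = 222.47° ≈ 222°.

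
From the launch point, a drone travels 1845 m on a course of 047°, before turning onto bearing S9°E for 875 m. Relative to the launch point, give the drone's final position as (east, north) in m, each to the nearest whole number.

(1486, 394)

Leg 1 (047°, 1845 m): east 1845 sin 47° = 1349.35, north 1845 cos 47° = 1258.29
Leg 2 (S9°E, 875 m): east 875 sin 171° = 136.88, north 875 cos 171° = -864.23
Summing: 1486.23 m east, 394.06 m north → (1486, 394).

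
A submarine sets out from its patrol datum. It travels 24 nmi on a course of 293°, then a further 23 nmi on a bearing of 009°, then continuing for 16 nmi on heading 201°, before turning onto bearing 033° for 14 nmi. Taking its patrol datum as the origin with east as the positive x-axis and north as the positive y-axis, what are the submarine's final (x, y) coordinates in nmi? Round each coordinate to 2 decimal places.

(-16.60, 28.90)

Leg 1 (293°, 24 nmi): east 24 sin 293° = -22.09, north 24 cos 293° = 9.38
Leg 2 (009°, 23 nmi): east 23 sin 9° = 3.60, north 23 cos 9° = 22.72
Leg 3 (201°, 16 nmi): east 16 sin 201° = -5.73, north 16 cos 201° = -14.94
Leg 4 (033°, 14 nmi): east 14 sin 33° = 7.62, north 14 cos 33° = 11.74
Summing: -16.60 nmi east, 28.90 nmi north → (-16.60, 28.90).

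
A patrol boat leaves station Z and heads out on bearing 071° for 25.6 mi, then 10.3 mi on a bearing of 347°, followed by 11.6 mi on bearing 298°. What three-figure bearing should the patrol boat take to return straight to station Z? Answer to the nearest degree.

Leg 1 (071°, 25.6 mi): east 25.6 sin 71° = 24.21, north 25.6 cos 71° = 8.33
Leg 2 (347°, 10.3 mi): east 10.3 sin 347° = -2.32, north 10.3 cos 347° = 10.04
Leg 3 (298°, 11.6 mi): east 11.6 sin 298° = -10.24, north 11.6 cos 298° = 5.45
Net displacement: 11.65 east, 23.82 north. Direction back to start is (-11.65, -23.82): bearing = atan2(-11.65, -23.82) mod 360° = 206.06° ≈ 206°.

206°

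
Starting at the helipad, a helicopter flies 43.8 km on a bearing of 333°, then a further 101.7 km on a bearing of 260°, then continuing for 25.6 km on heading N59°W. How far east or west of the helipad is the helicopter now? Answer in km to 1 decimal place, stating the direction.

142.0 km west

Leg 1 (333°, 43.8 km): east 43.8 sin 333° = -19.88, north 43.8 cos 333° = 39.03
Leg 2 (260°, 101.7 km): east 101.7 sin 260° = -100.15, north 101.7 cos 260° = -17.66
Leg 3 (N59°W, 25.6 km): east 25.6 sin 301° = -21.94, north 25.6 cos 301° = 13.18
Net east component: -141.98 km.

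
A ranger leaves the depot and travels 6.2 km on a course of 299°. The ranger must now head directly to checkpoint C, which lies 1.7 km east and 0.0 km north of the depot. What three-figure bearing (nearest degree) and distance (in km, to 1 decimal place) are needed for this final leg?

113°, 7.7 km

Leg 1 (299°, 6.2 km): east 6.2 sin 299° = -5.42, north 6.2 cos 299° = 3.01
Current position: (-5.42, 3.01). Target: (1.7, -0.0). Remaining: Δeast = 7.12, Δnorth = -3.01.
Bearing = atan2(7.12, -3.01) mod 360° = 112.88°; distance = √((7.12)² + (-3.01)²) = 7.731 km.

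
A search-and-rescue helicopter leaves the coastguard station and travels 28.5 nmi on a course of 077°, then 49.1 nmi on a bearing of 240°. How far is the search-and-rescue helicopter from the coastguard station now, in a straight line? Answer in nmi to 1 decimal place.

23.4 nmi

Leg 1 (077°, 28.5 nmi): east 28.5 sin 77° = 27.77, north 28.5 cos 77° = 6.41
Leg 2 (240°, 49.1 nmi): east 49.1 sin 240° = -42.52, north 49.1 cos 240° = -24.55
Net: -14.75 east, -18.14 north. Distance = √((-14.75)² + (-18.14)²) = 23.381 nmi.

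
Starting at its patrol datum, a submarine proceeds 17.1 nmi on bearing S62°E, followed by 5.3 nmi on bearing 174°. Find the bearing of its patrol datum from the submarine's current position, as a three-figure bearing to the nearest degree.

310°

Leg 1 (S62°E, 17.1 nmi): east 17.1 sin 118° = 15.10, north 17.1 cos 118° = -8.03
Leg 2 (174°, 5.3 nmi): east 5.3 sin 174° = 0.55, north 5.3 cos 174° = -5.27
Net displacement: 15.65 east, -13.30 north. Direction back to start is (-15.65, 13.30): bearing = atan2(-15.65, 13.30) mod 360° = 310.35° ≈ 310°.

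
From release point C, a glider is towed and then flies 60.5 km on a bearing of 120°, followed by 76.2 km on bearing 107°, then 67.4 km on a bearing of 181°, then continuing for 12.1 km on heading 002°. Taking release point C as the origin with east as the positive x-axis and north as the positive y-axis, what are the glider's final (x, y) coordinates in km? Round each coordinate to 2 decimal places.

Leg 1 (120°, 60.5 km): east 60.5 sin 120° = 52.39, north 60.5 cos 120° = -30.25
Leg 2 (107°, 76.2 km): east 76.2 sin 107° = 72.87, north 76.2 cos 107° = -22.28
Leg 3 (181°, 67.4 km): east 67.4 sin 181° = -1.18, north 67.4 cos 181° = -67.39
Leg 4 (002°, 12.1 km): east 12.1 sin 2° = 0.42, north 12.1 cos 2° = 12.09
Summing: 124.51 km east, -107.83 km north → (124.51, -107.83).

(124.51, -107.83)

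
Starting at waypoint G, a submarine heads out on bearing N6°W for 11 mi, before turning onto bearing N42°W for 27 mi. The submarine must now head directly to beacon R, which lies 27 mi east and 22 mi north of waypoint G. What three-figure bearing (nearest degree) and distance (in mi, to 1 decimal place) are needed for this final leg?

101°, 47.1 mi

Leg 1 (N6°W, 11 mi): east 11 sin 354° = -1.15, north 11 cos 354° = 10.94
Leg 2 (N42°W, 27 mi): east 27 sin 318° = -18.07, north 27 cos 318° = 20.06
Current position: (-19.22, 31.00). Target: (27, 22). Remaining: Δeast = 46.22, Δnorth = -9.00.
Bearing = atan2(46.22, -9.00) mod 360° = 101.03°; distance = √((46.22)² + (-9.00)²) = 47.085 mi.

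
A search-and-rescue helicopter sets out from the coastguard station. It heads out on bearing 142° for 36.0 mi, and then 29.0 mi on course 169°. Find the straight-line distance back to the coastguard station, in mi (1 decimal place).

63.2 mi

Leg 1 (142°, 36.0 mi): east 36.0 sin 142° = 22.16, north 36.0 cos 142° = -28.37
Leg 2 (169°, 29.0 mi): east 29.0 sin 169° = 5.53, north 29.0 cos 169° = -28.47
Net: 27.70 east, -56.84 north. Distance = √((27.70)² + (-56.84)²) = 63.225 mi.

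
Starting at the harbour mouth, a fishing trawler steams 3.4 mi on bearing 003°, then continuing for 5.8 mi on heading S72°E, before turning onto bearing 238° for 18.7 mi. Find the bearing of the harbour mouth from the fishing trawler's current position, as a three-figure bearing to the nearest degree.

051°

Leg 1 (003°, 3.4 mi): east 3.4 sin 3° = 0.18, north 3.4 cos 3° = 3.40
Leg 2 (S72°E, 5.8 mi): east 5.8 sin 108° = 5.52, north 5.8 cos 108° = -1.79
Leg 3 (238°, 18.7 mi): east 18.7 sin 238° = -15.86, north 18.7 cos 238° = -9.91
Net displacement: -10.16 east, -8.31 north. Direction back to start is (10.16, 8.31): bearing = atan2(10.16, 8.31) mod 360° = 50.74° ≈ 051°.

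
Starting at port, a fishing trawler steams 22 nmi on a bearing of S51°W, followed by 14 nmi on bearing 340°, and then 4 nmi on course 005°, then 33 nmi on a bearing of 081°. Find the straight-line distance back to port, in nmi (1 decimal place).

13.9 nmi

Leg 1 (S51°W, 22 nmi): east 22 sin 231° = -17.10, north 22 cos 231° = -13.85
Leg 2 (340°, 14 nmi): east 14 sin 340° = -4.79, north 14 cos 340° = 13.16
Leg 3 (005°, 4 nmi): east 4 sin 5° = 0.35, north 4 cos 5° = 3.98
Leg 4 (081°, 33 nmi): east 33 sin 81° = 32.59, north 33 cos 81° = 5.16
Net: 11.06 east, 8.46 north. Distance = √((11.06)² + (8.46)²) = 13.921 nmi.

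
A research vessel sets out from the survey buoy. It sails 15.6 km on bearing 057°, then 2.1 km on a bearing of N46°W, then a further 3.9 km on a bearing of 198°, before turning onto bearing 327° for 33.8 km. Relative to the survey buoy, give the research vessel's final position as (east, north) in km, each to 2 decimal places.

(-8.04, 34.59)

Leg 1 (057°, 15.6 km): east 15.6 sin 57° = 13.08, north 15.6 cos 57° = 8.50
Leg 2 (N46°W, 2.1 km): east 2.1 sin 314° = -1.51, north 2.1 cos 314° = 1.46
Leg 3 (198°, 3.9 km): east 3.9 sin 198° = -1.21, north 3.9 cos 198° = -3.71
Leg 4 (327°, 33.8 km): east 33.8 sin 327° = -18.41, north 33.8 cos 327° = 28.35
Summing: -8.04 km east, 34.59 km north → (-8.04, 34.59).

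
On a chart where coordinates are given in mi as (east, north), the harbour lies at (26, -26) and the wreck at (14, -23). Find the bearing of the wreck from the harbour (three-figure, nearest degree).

Δeast = 14 − 26 = -12.00; Δnorth = -23 − -26 = 3.00.
Bearing = atan2(Δeast, Δnorth) mod 360° = 284.04° ≈ 284°.

284°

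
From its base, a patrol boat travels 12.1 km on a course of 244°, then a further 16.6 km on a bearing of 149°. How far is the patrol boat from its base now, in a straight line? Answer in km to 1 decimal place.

Leg 1 (244°, 12.1 km): east 12.1 sin 244° = -10.88, north 12.1 cos 244° = -5.30
Leg 2 (149°, 16.6 km): east 16.6 sin 149° = 8.55, north 16.6 cos 149° = -14.23
Net: -2.33 east, -19.53 north. Distance = √((-2.33)² + (-19.53)²) = 19.671 km.

19.7 km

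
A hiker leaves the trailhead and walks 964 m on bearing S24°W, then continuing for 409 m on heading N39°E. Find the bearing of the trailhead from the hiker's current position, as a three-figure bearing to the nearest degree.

013°

Leg 1 (S24°W, 964 m): east 964 sin 204° = -392.09, north 964 cos 204° = -880.66
Leg 2 (N39°E, 409 m): east 409 sin 39° = 257.39, north 409 cos 39° = 317.85
Net displacement: -134.70 east, -562.81 north. Direction back to start is (134.70, 562.81): bearing = atan2(134.70, 562.81) mod 360° = 13.46° ≈ 013°.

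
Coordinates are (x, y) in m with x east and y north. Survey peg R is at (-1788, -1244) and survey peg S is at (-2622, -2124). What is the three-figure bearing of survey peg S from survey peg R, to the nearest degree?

Δeast = -2622 − -1788 = -834.00; Δnorth = -2124 − -1244 = -880.00.
Bearing = atan2(Δeast, Δnorth) mod 360° = 223.46° ≈ 223°.

223°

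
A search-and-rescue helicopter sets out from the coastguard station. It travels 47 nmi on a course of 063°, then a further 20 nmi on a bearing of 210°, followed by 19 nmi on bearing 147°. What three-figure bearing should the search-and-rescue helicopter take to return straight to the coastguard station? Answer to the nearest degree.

286°

Leg 1 (063°, 47 nmi): east 47 sin 63° = 41.88, north 47 cos 63° = 21.34
Leg 2 (210°, 20 nmi): east 20 sin 210° = -10.00, north 20 cos 210° = -17.32
Leg 3 (147°, 19 nmi): east 19 sin 147° = 10.35, north 19 cos 147° = -15.93
Net displacement: 42.23 east, -11.92 north. Direction back to start is (-42.23, 11.92): bearing = atan2(-42.23, 11.92) mod 360° = 285.76° ≈ 286°.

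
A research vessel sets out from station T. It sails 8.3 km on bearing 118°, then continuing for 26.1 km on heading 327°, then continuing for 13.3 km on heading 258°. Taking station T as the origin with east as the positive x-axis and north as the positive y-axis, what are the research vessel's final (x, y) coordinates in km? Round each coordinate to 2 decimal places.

Leg 1 (118°, 8.3 km): east 8.3 sin 118° = 7.33, north 8.3 cos 118° = -3.90
Leg 2 (327°, 26.1 km): east 26.1 sin 327° = -14.22, north 26.1 cos 327° = 21.89
Leg 3 (258°, 13.3 km): east 13.3 sin 258° = -13.01, north 13.3 cos 258° = -2.77
Summing: -19.90 km east, 15.23 km north → (-19.90, 15.23).

(-19.90, 15.23)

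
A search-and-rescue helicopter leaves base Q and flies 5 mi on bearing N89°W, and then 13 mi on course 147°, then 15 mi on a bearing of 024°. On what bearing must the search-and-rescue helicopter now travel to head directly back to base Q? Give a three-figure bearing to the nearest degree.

Leg 1 (N89°W, 5 mi): east 5 sin 271° = -5.00, north 5 cos 271° = 0.09
Leg 2 (147°, 13 mi): east 13 sin 147° = 7.08, north 13 cos 147° = -10.90
Leg 3 (024°, 15 mi): east 15 sin 24° = 6.10, north 15 cos 24° = 13.70
Net displacement: 8.18 east, 2.89 north. Direction back to start is (-8.18, -2.89): bearing = atan2(-8.18, -2.89) mod 360° = 250.56° ≈ 251°.

251°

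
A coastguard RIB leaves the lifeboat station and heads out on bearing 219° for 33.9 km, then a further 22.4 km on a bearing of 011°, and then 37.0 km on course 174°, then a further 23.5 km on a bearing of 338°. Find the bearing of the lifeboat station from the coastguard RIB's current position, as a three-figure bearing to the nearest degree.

Leg 1 (219°, 33.9 km): east 33.9 sin 219° = -21.33, north 33.9 cos 219° = -26.35
Leg 2 (011°, 22.4 km): east 22.4 sin 11° = 4.27, north 22.4 cos 11° = 21.99
Leg 3 (174°, 37.0 km): east 37.0 sin 174° = 3.87, north 37.0 cos 174° = -36.80
Leg 4 (338°, 23.5 km): east 23.5 sin 338° = -8.80, north 23.5 cos 338° = 21.79
Net displacement: -22.00 east, -19.37 north. Direction back to start is (22.00, 19.37): bearing = atan2(22.00, 19.37) mod 360° = 48.64° ≈ 049°.

049°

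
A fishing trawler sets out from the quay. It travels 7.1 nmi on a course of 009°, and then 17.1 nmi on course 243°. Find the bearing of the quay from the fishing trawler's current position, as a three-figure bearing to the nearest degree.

Leg 1 (009°, 7.1 nmi): east 7.1 sin 9° = 1.11, north 7.1 cos 9° = 7.01
Leg 2 (243°, 17.1 nmi): east 17.1 sin 243° = -15.24, north 17.1 cos 243° = -7.76
Net displacement: -14.13 east, -0.75 north. Direction back to start is (14.13, 0.75): bearing = atan2(14.13, 0.75) mod 360° = 86.96° ≈ 087°.

087°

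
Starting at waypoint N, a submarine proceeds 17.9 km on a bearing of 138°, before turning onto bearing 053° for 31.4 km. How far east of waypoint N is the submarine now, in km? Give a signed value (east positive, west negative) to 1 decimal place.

37.1 km

Leg 1 (138°, 17.9 km): east 17.9 sin 138° = 11.98, north 17.9 cos 138° = -13.30
Leg 2 (053°, 31.4 km): east 31.4 sin 53° = 25.08, north 31.4 cos 53° = 18.90
Net east component: 37.05 km.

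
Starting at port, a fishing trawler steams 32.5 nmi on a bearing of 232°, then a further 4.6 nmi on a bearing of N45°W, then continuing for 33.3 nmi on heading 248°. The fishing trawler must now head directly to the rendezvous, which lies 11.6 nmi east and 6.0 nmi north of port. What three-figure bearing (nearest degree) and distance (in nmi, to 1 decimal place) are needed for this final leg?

Leg 1 (232°, 32.5 nmi): east 32.5 sin 232° = -25.61, north 32.5 cos 232° = -20.01
Leg 2 (N45°W, 4.6 nmi): east 4.6 sin 315° = -3.25, north 4.6 cos 315° = 3.25
Leg 3 (248°, 33.3 nmi): east 33.3 sin 248° = -30.88, north 33.3 cos 248° = -12.47
Current position: (-59.74, -29.23). Target: (11.6, 6.0). Remaining: Δeast = 71.34, Δnorth = 35.23.
Bearing = atan2(71.34, 35.23) mod 360° = 63.72°; distance = √((71.34)² + (35.23)²) = 79.563 nmi.

064°, 79.6 nmi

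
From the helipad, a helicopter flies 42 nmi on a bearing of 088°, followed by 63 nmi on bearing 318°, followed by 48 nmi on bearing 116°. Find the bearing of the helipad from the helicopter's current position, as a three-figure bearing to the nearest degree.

238°

Leg 1 (088°, 42 nmi): east 42 sin 88° = 41.97, north 42 cos 88° = 1.47
Leg 2 (318°, 63 nmi): east 63 sin 318° = -42.16, north 63 cos 318° = 46.82
Leg 3 (116°, 48 nmi): east 48 sin 116° = 43.14, north 48 cos 116° = -21.04
Net displacement: 42.96 east, 27.24 north. Direction back to start is (-42.96, -27.24): bearing = atan2(-42.96, -27.24) mod 360° = 237.62° ≈ 238°.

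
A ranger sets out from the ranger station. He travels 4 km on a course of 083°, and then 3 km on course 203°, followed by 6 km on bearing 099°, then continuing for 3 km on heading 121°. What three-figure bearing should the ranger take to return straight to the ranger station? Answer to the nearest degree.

Leg 1 (083°, 4 km): east 4 sin 83° = 3.97, north 4 cos 83° = 0.49
Leg 2 (203°, 3 km): east 3 sin 203° = -1.17, north 3 cos 203° = -2.76
Leg 3 (099°, 6 km): east 6 sin 99° = 5.93, north 6 cos 99° = -0.94
Leg 4 (121°, 3 km): east 3 sin 121° = 2.57, north 3 cos 121° = -1.55
Net displacement: 11.30 east, -4.76 north. Direction back to start is (-11.30, 4.76): bearing = atan2(-11.30, 4.76) mod 360° = 292.84° ≈ 293°.

293°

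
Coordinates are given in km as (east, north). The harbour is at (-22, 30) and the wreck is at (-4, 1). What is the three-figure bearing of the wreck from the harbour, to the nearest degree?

148°

Δeast = -4 − -22 = 18.00; Δnorth = 1 − 30 = -29.00.
Bearing = atan2(Δeast, Δnorth) mod 360° = 148.17° ≈ 148°.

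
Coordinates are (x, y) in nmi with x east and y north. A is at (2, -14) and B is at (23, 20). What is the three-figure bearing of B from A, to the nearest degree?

032°

Δeast = 23 − 2 = 21.00; Δnorth = 20 − -14 = 34.00.
Bearing = atan2(Δeast, Δnorth) mod 360° = 31.70° ≈ 032°.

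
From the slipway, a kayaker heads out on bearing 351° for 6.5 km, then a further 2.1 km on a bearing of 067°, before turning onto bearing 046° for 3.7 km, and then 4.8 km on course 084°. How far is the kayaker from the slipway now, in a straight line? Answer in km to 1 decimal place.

Leg 1 (351°, 6.5 km): east 6.5 sin 351° = -1.02, north 6.5 cos 351° = 6.42
Leg 2 (067°, 2.1 km): east 2.1 sin 67° = 1.93, north 2.1 cos 67° = 0.82
Leg 3 (046°, 3.7 km): east 3.7 sin 46° = 2.66, north 3.7 cos 46° = 2.57
Leg 4 (084°, 4.8 km): east 4.8 sin 84° = 4.77, north 4.8 cos 84° = 0.50
Net: 8.35 east, 10.31 north. Distance = √((8.35)² + (10.31)²) = 13.270 km.

13.3 km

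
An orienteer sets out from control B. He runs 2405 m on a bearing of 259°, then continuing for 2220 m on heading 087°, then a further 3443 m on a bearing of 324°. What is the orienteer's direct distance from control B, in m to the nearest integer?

Leg 1 (259°, 2405 m): east 2405 sin 259° = -2360.81, north 2405 cos 259° = -458.90
Leg 2 (087°, 2220 m): east 2220 sin 87° = 2216.96, north 2220 cos 87° = 116.19
Leg 3 (324°, 3443 m): east 3443 sin 324° = -2023.74, north 3443 cos 324° = 2785.45
Net: -2167.60 east, 2442.74 north. Distance = √((-2167.60)² + (2442.74)²) = 3265.800 m.

3266 m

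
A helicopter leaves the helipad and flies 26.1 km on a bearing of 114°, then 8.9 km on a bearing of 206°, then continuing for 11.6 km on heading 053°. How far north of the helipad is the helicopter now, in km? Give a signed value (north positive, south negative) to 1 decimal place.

Leg 1 (114°, 26.1 km): east 26.1 sin 114° = 23.84, north 26.1 cos 114° = -10.62
Leg 2 (206°, 8.9 km): east 8.9 sin 206° = -3.90, north 8.9 cos 206° = -8.00
Leg 3 (053°, 11.6 km): east 11.6 sin 53° = 9.26, north 11.6 cos 53° = 6.98
Net north component: -11.63 km.

-11.6 km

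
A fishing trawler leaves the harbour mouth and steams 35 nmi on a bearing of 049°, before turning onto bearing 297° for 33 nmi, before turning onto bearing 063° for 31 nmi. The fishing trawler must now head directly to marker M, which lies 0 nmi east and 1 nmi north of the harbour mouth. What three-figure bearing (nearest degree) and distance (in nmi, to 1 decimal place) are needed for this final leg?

Leg 1 (049°, 35 nmi): east 35 sin 49° = 26.41, north 35 cos 49° = 22.96
Leg 2 (297°, 33 nmi): east 33 sin 297° = -29.40, north 33 cos 297° = 14.98
Leg 3 (063°, 31 nmi): east 31 sin 63° = 27.62, north 31 cos 63° = 14.07
Current position: (24.63, 52.02). Target: (0, 1). Remaining: Δeast = -24.63, Δnorth = -51.02.
Bearing = atan2(-24.63, -51.02) mod 360° = 205.77°; distance = √((-24.63)² + (-51.02)²) = 56.653 nmi.

206°, 56.7 nmi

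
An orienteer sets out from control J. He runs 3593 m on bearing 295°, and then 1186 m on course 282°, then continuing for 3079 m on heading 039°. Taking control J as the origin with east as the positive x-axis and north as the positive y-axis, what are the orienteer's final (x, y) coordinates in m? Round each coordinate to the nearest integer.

(-2479, 4158)

Leg 1 (295°, 3593 m): east 3593 sin 295° = -3256.36, north 3593 cos 295° = 1518.47
Leg 2 (282°, 1186 m): east 1186 sin 282° = -1160.08, north 1186 cos 282° = 246.58
Leg 3 (039°, 3079 m): east 3079 sin 39° = 1937.68, north 3079 cos 39° = 2392.83
Summing: -2478.77 m east, 4157.88 m north → (-2479, 4158).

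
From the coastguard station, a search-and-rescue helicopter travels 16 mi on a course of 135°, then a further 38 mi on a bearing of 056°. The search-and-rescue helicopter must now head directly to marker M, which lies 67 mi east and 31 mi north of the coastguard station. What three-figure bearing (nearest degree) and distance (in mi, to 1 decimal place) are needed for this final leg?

Leg 1 (135°, 16 mi): east 16 sin 135° = 11.31, north 16 cos 135° = -11.31
Leg 2 (056°, 38 mi): east 38 sin 56° = 31.50, north 38 cos 56° = 21.25
Current position: (42.82, 9.94). Target: (67, 31). Remaining: Δeast = 24.18, Δnorth = 21.06.
Bearing = atan2(24.18, 21.06) mod 360° = 48.94°; distance = √((24.18)² + (21.06)²) = 32.071 mi.

049°, 32.1 mi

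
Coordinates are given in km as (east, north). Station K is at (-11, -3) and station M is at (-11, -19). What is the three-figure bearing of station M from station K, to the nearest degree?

Δeast = -11 − -11 = 0.00; Δnorth = -19 − -3 = -16.00.
Bearing = atan2(Δeast, Δnorth) mod 360° = 180.00° ≈ 180°.

180°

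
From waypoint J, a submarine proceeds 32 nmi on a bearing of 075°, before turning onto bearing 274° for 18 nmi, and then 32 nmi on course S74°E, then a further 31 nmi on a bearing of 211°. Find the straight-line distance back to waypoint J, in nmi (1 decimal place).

Leg 1 (075°, 32 nmi): east 32 sin 75° = 30.91, north 32 cos 75° = 8.28
Leg 2 (274°, 18 nmi): east 18 sin 274° = -17.96, north 18 cos 274° = 1.26
Leg 3 (S74°E, 32 nmi): east 32 sin 106° = 30.76, north 32 cos 106° = -8.82
Leg 4 (211°, 31 nmi): east 31 sin 211° = -15.97, north 31 cos 211° = -26.57
Net: 27.75 east, -25.85 north. Distance = √((27.75)² + (-25.85)²) = 37.926 nmi.

37.9 nmi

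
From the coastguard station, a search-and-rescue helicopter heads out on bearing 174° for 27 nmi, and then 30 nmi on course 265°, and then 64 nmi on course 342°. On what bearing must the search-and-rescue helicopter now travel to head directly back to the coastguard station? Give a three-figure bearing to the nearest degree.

124°

Leg 1 (174°, 27 nmi): east 27 sin 174° = 2.82, north 27 cos 174° = -26.85
Leg 2 (265°, 30 nmi): east 30 sin 265° = -29.89, north 30 cos 265° = -2.61
Leg 3 (342°, 64 nmi): east 64 sin 342° = -19.78, north 64 cos 342° = 60.87
Net displacement: -46.84 east, 31.40 north. Direction back to start is (46.84, -31.40): bearing = atan2(46.84, -31.40) mod 360° = 123.84° ≈ 124°.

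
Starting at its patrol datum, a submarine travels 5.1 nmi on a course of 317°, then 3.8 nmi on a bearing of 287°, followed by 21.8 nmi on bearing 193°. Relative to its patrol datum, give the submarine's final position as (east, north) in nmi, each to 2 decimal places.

Leg 1 (317°, 5.1 nmi): east 5.1 sin 317° = -3.48, north 5.1 cos 317° = 3.73
Leg 2 (287°, 3.8 nmi): east 3.8 sin 287° = -3.63, north 3.8 cos 287° = 1.11
Leg 3 (193°, 21.8 nmi): east 21.8 sin 193° = -4.90, north 21.8 cos 193° = -21.24
Summing: -12.02 nmi east, -16.40 nmi north → (-12.02, -16.40).

(-12.02, -16.40)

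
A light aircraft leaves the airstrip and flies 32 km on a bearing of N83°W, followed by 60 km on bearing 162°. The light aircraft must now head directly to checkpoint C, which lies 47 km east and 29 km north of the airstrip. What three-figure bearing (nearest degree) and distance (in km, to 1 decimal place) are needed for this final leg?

Leg 1 (N83°W, 32 km): east 32 sin 277° = -31.76, north 32 cos 277° = 3.90
Leg 2 (162°, 60 km): east 60 sin 162° = 18.54, north 60 cos 162° = -57.06
Current position: (-13.22, -53.16). Target: (47, 29). Remaining: Δeast = 60.22, Δnorth = 82.16.
Bearing = atan2(60.22, 82.16) mod 360° = 36.24°; distance = √((60.22)² + (82.16)²) = 101.869 km.

036°, 101.9 km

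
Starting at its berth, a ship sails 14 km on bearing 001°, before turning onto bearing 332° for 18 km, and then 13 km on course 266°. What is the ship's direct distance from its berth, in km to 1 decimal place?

35.9 km

Leg 1 (001°, 14 km): east 14 sin 1° = 0.24, north 14 cos 1° = 14.00
Leg 2 (332°, 18 km): east 18 sin 332° = -8.45, north 18 cos 332° = 15.89
Leg 3 (266°, 13 km): east 13 sin 266° = -12.97, north 13 cos 266° = -0.91
Net: -21.17 east, 28.98 north. Distance = √((-21.17)² + (28.98)²) = 35.895 km.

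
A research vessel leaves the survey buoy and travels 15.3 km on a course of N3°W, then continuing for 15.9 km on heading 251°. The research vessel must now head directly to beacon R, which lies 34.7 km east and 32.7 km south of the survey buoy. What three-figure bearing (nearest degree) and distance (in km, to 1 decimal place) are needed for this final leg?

Leg 1 (N3°W, 15.3 km): east 15.3 sin 357° = -0.80, north 15.3 cos 357° = 15.28
Leg 2 (251°, 15.9 km): east 15.9 sin 251° = -15.03, north 15.9 cos 251° = -5.18
Current position: (-15.83, 10.10). Target: (34.7, -32.7). Remaining: Δeast = 50.53, Δnorth = -42.80.
Bearing = atan2(50.53, -42.80) mod 360° = 130.26°; distance = √((50.53)² + (-42.80)²) = 66.225 km.

130°, 66.2 km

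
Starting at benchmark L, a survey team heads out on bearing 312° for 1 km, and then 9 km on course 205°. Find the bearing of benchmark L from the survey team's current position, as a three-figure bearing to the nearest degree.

Leg 1 (312°, 1 km): east 1 sin 312° = -0.74, north 1 cos 312° = 0.67
Leg 2 (205°, 9 km): east 9 sin 205° = -3.80, north 9 cos 205° = -8.16
Net displacement: -4.55 east, -7.49 north. Direction back to start is (4.55, 7.49): bearing = atan2(4.55, 7.49) mod 360° = 31.27° ≈ 031°.

031°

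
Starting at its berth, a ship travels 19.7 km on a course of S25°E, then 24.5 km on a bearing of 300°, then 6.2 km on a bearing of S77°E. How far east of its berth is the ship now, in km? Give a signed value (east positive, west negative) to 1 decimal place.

-6.9 km

Leg 1 (S25°E, 19.7 km): east 19.7 sin 155° = 8.33, north 19.7 cos 155° = -17.85
Leg 2 (300°, 24.5 km): east 24.5 sin 300° = -21.22, north 24.5 cos 300° = 12.25
Leg 3 (S77°E, 6.2 km): east 6.2 sin 103° = 6.04, north 6.2 cos 103° = -1.39
Net east component: -6.85 km.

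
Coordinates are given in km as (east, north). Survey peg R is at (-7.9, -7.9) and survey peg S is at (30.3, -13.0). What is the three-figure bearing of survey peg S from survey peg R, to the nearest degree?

Δeast = 30.3 − -7.9 = 38.20; Δnorth = -13.0 − -7.9 = -5.10.
Bearing = atan2(Δeast, Δnorth) mod 360° = 97.60° ≈ 098°.

098°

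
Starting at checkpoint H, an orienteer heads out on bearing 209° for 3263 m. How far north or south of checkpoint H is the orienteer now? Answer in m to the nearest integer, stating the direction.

2854 m south

Leg 1 (209°, 3263 m): east 3263 sin 209° = -1581.93, north 3263 cos 209° = -2853.88
Net north component: -2853.88 m.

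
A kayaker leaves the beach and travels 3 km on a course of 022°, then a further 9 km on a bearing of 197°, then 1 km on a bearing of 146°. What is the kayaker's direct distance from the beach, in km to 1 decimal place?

Leg 1 (022°, 3 km): east 3 sin 22° = 1.12, north 3 cos 22° = 2.78
Leg 2 (197°, 9 km): east 9 sin 197° = -2.63, north 9 cos 197° = -8.61
Leg 3 (146°, 1 km): east 1 sin 146° = 0.56, north 1 cos 146° = -0.83
Net: -0.95 east, -6.65 north. Distance = √((-0.95)² + (-6.65)²) = 6.721 km.

6.7 km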